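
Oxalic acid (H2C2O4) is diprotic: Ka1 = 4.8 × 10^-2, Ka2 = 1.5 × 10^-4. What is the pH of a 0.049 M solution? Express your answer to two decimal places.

pH = 1.52

Ka1 ≫ Ka2, so treat the first dissociation as the only significant source of H+.
Ka1 = x²/(0.049 − x) = 4.8 × 10^-2
Solving the quadratic: x = (−Ka1 + √(Ka1² + 4·Ka1·C₀))/2 = 3.01 × 10^-2 M
pH = −log(3.01 × 10^-2) = 1.52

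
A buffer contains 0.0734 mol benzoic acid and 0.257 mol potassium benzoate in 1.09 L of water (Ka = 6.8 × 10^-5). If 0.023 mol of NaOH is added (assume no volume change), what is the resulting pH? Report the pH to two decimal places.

After neutralization: n(C6H5COOH) = 0.0504 mol, n(C6H5COO-) = 0.28 mol.
pKa = −log(6.8 × 10^-5) = 4.167
pH = pKa + log([A⁻]/[HA]) = 4.167 + log(0.28/0.0504) = 4.167 +0.745

pH = 4.91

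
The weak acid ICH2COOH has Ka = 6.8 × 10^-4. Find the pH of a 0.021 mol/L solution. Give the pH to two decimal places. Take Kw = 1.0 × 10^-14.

ICH2COOH ⇌ ICH2COO- + H+
From the ICE table, Ka = x²/(0.021 − x) = 6.8 × 10^-4.
Here C₀/Ka ≈ 30.9, so the small-x approximation fails. Use the quadratic:
x = (−Ka + √(Ka² + 4·Ka·C₀))/2 = 3.45 × 10^-3 M
pH = −log[H+] = −log(3.45 × 10^-3) = 2.46

pH = 2.46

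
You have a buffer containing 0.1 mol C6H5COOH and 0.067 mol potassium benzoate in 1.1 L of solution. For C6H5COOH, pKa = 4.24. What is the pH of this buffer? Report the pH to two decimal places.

pH = 4.07

pH = pKa + log([A⁻]/[HA]) = 4.24 + log(0.067/0.1)
pH = 4.24 + (-0.174) = 4.07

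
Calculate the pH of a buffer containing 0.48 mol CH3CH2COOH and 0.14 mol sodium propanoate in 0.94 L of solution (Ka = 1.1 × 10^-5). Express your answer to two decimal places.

pH = 4.42

pKa = −log(1.1 × 10^-5) = 4.959
pH = pKa + log([A⁻]/[HA]) = 4.959 + log(0.14/0.48)
pH = 4.959 + (-0.535) = 4.42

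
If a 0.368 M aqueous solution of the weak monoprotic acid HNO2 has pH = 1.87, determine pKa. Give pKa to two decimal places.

pKa = 3.29

[H+] = 10^(-1.87) = 1.35 × 10^-2 M
At equilibrium [HA] = 0.368 − 1.35 × 10^-2 = 3.54 × 10^-1 M
Ka = [H+][A-]/[HA] = (1.35 × 10^-2)² / 3.54 × 10^-1 = 5.15 × 10^-4
pKa = -log(5.15 × 10^-4) = 3.29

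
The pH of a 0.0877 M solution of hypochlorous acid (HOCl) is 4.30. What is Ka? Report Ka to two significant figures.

Ka = 2.9 × 10^-8

[H+] = 10^(-4.30) = 5.01 × 10^-5 M
At equilibrium [HA] = 0.0877 − 5.01 × 10^-5 = 8.76 × 10^-2 M
Ka = [H+][A-]/[HA] = (5.01 × 10^-5)² / 8.76 × 10^-2 = 2.9 × 10^-8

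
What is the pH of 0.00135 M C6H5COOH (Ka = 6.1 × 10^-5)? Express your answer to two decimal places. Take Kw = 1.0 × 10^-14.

pH = 3.59

C6H5COOH ⇌ C6H5COO- + H+
From the ICE table, Ka = x²/(0.00135 − x) = 6.1 × 10^-5.
Here C₀/Ka ≈ 22.1, so the small-x approximation fails. Use the quadratic:
x = (−Ka + √(Ka² + 4·Ka·C₀))/2 = 2.58 × 10^-4 M
pH = −log(2.58 × 10^-4) = 3.59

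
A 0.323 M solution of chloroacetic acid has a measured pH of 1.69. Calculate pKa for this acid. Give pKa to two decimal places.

pKa = 2.86

[H+] = 10^(-1.69) = 2.04 × 10^-2 M
At equilibrium [HA] = 0.323 − 2.04 × 10^-2 = 3.03 × 10^-1 M
Ka = [H+][A-]/[HA] = (2.04 × 10^-2)² / 3.03 × 10^-1 = 1.37 × 10^-3
pKa = -log(1.37 × 10^-3) = 2.86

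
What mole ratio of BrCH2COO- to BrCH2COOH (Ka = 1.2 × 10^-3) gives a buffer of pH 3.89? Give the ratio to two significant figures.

ratio = 9.3

pKa = -log(1.2 × 10^-3) = 2.921
pH = pKa + log(r) ⇒ log(r) = 3.89 − 2.921 = +0.969
r = [BrCH2COO-]/[BrCH2COOH] = 10^(+0.969) = 9.31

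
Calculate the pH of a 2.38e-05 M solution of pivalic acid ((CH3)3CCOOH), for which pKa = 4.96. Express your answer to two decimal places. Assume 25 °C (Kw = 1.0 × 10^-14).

(CH3)3CCOOH ⇌ (CH3)3CCOO- + H+
Ka = 10^(−4.96) = 1.10 × 10^-5
From the ICE table, Ka = [H+]²/(2.38e-05 − [H+]) = 1.10 × 10^-5.
[H+] is not negligible relative to C₀; solve [H+]² + 1.1e-05·[H+] − 2.62e-10 = 0.
[H+] = [−1.1e-05 + √(1.1e-05² + 1.05e-09)]/2 = 1.16 × 10^-5 M
pH = −log[H+] = −log(1.16 × 10^-5) = 4.94

pH = 4.94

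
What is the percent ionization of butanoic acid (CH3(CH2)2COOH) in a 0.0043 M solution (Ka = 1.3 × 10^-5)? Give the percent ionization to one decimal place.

CH3(CH2)2COOH ⇌ CH3(CH2)2COO- + H+; let x = [H+] at equilibrium.
Solve x² + 1.3e-05x − 5.59e-08 = 0 → x = 2.30 × 10^-4 M
% ionization = x/C₀ × 100% = 2.30 × 10^-4/0.0043 × 100% = 5.3%

5.3%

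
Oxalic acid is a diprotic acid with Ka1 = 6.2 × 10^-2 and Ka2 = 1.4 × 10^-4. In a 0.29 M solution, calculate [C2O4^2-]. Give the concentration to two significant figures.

First ionization gives [H+] ≈ [HC2O4-] = 1.07 × 10^-1 M.
Second step: Ka2 = [H+][C2O4^2-]/[HC2O4-] ≈ [C2O4^2-] (since [H+] ≈ [HC2O4-]).
So [C2O4^2-] ≈ Ka2.

1.4 × 10^-4 M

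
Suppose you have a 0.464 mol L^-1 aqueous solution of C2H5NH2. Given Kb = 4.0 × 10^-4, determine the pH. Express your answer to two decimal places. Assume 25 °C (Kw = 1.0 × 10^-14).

pH = 12.13

C2H5NH2 + H2O ⇌ C2H5NH3+ + OH-
Kb = x²/(0.464 − x) = 4.0 × 10^-4
Neglecting x in the denominator: x = √(4.0 × 10^-4 × 0.464) = 1.36 × 10^-2 M
(x/C₀ = 2.9% < 5%, so the approximation holds.)
pOH = −log(1.36 × 10^-2) = 1.87; pH = 14.00 − 1.87 = 12.13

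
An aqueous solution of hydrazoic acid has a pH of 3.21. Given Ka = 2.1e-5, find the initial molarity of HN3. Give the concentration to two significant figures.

[H+] = 10^(-3.21) = 6.17 × 10^-4 M = x
Ka = x²/(C₀ − x) ⇒ C₀ = x + x²/Ka
C₀ = 6.17 × 10^-4 + (6.17 × 10^-4)²/(2.1 × 10^-5) = 1.87 × 10^-2 M

C₀ = 1.9 × 10^-2 M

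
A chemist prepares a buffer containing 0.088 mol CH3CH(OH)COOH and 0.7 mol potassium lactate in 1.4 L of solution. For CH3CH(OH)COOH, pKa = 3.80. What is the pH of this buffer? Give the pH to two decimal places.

pH = 4.70

pH = pKa + log([A⁻]/[HA]) = 3.80 + log(0.7/0.088)
pH = 3.80 + (+0.901) = 4.70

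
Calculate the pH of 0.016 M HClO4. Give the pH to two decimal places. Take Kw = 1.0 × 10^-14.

pH = 1.80

HClO4 is a strong acid and dissociates completely, so [H+] = 0.016 M.
pH = -log(0.016) = 1.80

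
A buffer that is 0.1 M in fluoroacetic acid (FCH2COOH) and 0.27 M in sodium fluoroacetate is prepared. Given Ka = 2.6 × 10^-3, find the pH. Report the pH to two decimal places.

pKa = −log(2.6 × 10^-3) = 2.585
pH = pKa + log([A⁻]/[HA]) = 2.585 + log(0.27/0.1)
pH = 2.585 + (+0.431) = 3.02

pH = 3.02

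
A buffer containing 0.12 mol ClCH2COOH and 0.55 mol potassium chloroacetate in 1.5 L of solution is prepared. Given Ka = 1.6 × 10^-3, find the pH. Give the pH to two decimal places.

pH = 3.46

pKa = −log(1.6 × 10^-3) = 2.796
pH = pKa + log([A⁻]/[HA]) = 2.796 + log(0.55/0.12)
pH = 2.796 + (+0.661) = 3.46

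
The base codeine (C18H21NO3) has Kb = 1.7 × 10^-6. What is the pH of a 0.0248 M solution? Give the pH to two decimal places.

pH = 10.31

C18H21NO3 + H2O ⇌ C18H22NO3+ + OH-
Kb = x²/(0.0248 − x) = 1.7 × 10^-6
Assume x ≪ 0.0248: x ≈ √(1.7 × 10^-6 × 0.0248) = 2.05 × 10^-4 M
Check: 0.83% ionized — well under 5%, approximation valid.
pOH = −log(2.05 × 10^-4) = 3.69; pH = 14.00 − 3.69 = 10.31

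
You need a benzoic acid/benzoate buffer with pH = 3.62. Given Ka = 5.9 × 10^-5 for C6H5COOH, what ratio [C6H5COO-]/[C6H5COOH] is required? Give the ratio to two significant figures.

ratio = 0.25

pKa = -log(5.9 × 10^-5) = 4.229
pH = pKa + log(r) ⇒ log(r) = 3.62 − 4.229 = -0.609
r = [C6H5COO-]/[C6H5COOH] = 10^(-0.609) = 0.246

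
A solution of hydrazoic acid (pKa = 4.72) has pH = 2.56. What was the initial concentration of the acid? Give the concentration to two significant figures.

[H+] = 10^(-2.56) = 2.75 × 10^-3 M = x
Ka = 10^(−4.72) = 1.91 × 10^-5
Ka = x²/(C₀ − x) ⇒ C₀ = x + x²/Ka
C₀ = 2.75 × 10^-3 + (2.75 × 10^-3)²/(1.91 × 10^-5) = 3.99 × 10^-1 M

C₀ = 4.0 × 10^-1 M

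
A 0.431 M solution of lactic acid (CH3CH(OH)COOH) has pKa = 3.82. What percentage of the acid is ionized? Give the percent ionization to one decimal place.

CH3CH(OH)COOH ⇌ CH3CH(OH)COO- + H+; let x = [H+] at equilibrium.
Ka = 10^(−3.82) = 1.51 × 10^-4
x ≈ √(Ka·C₀) = √(1.51 × 10^-4 × 0.431) = 8.07 × 10^-3 M
% ionization = x/C₀ × 100% = 8.07 × 10^-3/0.431 × 100% = 1.9%

1.9%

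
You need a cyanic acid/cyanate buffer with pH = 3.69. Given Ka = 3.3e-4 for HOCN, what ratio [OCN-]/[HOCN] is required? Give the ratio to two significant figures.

ratio = 1.6

pKa = -log(3.3 × 10^-4) = 3.481
pH = pKa + log(r) ⇒ log(r) = 3.69 − 3.481 = +0.209
r = [OCN-]/[HOCN] = 10^(+0.209) = 1.62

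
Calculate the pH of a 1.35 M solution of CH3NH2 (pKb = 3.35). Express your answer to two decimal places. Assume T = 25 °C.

CH3NH2 + H2O ⇌ CH3NH3+ + OH-
Kb = 10^(−3.35) = 4.47 × 10^-4
From the ICE table, Kb = x²/(1.35 − x) = 4.47 × 10^-4.
Assume x ≪ 1.35: x ≈ √(4.47 × 10^-4 × 1.35) = 2.46 × 10^-2 M
Check: 1.8% ionized — well under 5%, approximation valid.
pOH = −log(2.46 × 10^-2) = 1.61; pH = 14.00 − 1.61 = 12.39

pH = 12.39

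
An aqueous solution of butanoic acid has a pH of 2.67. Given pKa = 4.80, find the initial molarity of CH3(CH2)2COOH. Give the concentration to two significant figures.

C₀ = 2.9 × 10^-1 M

[H+] = 10^(-2.67) = 2.14 × 10^-3 M = x
Ka = 10^(−4.80) = 1.58 × 10^-5
Ka = x²/(C₀ − x) ⇒ C₀ = x + x²/Ka
C₀ = 2.14 × 10^-3 + (2.14 × 10^-3)²/(1.58 × 10^-5) = 2.92 × 10^-1 M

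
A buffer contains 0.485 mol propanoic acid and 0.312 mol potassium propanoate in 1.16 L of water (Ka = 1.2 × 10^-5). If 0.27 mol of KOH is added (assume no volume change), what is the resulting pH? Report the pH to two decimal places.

OH- converts CH3CH2COOH to CH3CH2COO-: CH3CH2COOH → 0.215 mol, CH3CH2COO- → 0.582 mol.
pKa = −log(1.2 × 10^-5) = 4.921
Henderson–Hasselbalch with mole ratio 0.582/0.215: pH = 4.921 + (+0.432)

pH = 5.35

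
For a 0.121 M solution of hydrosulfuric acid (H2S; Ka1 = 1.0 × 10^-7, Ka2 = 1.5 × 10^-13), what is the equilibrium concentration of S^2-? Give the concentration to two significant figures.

1.5 × 10^-13 M

First ionization gives [H+] ≈ [HS-] = 1.10 × 10^-4 M.
Second step: Ka2 = [H+][S^2-]/[HS-] ≈ [S^2-] (since [H+] ≈ [HS-]).
So [S^2-] ≈ Ka2.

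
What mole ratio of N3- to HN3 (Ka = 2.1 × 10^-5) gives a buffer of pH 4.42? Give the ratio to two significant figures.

ratio = 0.55

pKa = -log(2.1 × 10^-5) = 4.678
pH = pKa + log(r) ⇒ log(r) = 4.42 − 4.678 = -0.258
r = [N3-]/[HN3] = 10^(-0.258) = 0.552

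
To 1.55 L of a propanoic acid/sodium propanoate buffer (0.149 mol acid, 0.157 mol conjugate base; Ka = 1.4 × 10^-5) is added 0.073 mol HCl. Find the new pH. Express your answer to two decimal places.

pH = 4.43

After neutralization: n(CH3CH2COOH) = 0.222 mol, n(CH3CH2COO-) = 0.084 mol.
pKa = −log(1.4 × 10^-5) = 4.854
pH = pKa + log(n_CH3CH2COO-/n_CH3CH2COOH) = 4.854 + log(0.084/0.222) = 4.854 + (-0.422)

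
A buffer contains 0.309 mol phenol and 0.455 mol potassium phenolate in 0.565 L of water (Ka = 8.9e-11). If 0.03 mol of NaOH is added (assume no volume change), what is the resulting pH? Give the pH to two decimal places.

After neutralization: n(C6H5OH) = 0.279 mol, n(C6H5O-) = 0.485 mol.
pKa = −log(8.9 × 10^-11) = 10.051
pH = pKa + log(n_C6H5O-/n_C6H5OH) = 10.051 + log(0.485/0.279) = 10.051 + (+0.240)

pH = 10.29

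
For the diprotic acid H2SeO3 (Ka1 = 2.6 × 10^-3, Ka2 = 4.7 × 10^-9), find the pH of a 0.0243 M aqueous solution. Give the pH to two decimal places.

pH = 2.17

Ka1 ≫ Ka2, so treat the first dissociation as the only significant source of H+.
Ka1 = x²/(0.0243 − x) = 2.6 × 10^-3
Solving the quadratic: x = (−Ka1 + √(Ka1² + 4·Ka1·C₀))/2 = 6.75 × 10^-3 M
pH = −log(6.75 × 10^-3) = 2.17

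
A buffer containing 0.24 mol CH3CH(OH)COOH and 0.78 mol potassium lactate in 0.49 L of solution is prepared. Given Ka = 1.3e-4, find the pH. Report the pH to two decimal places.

pKa = −log(1.3 × 10^-4) = 3.886
Henderson–Hasselbalch: pH = pKa + log([CH3CH(OH)COO-]/[CH3CH(OH)COOH]) = 3.886 + log(0.78/0.24)
pH = 3.886 + (+0.512) = 4.40

pH = 4.40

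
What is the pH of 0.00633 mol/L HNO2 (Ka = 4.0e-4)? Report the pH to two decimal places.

pH = 2.85

HNO2 ⇌ NO2- + H+
Ka = x²/(0.00633 − x) = 4.0 × 10^-4
x is not negligible relative to C₀; solve x² + 0.0004·x − 2.53e-06 = 0.
x = [−0.0004 + √(0.0004² + 1.01e-05)]/2 = 1.40 × 10^-3 M
pH = −log(1.40 × 10^-3) = 2.85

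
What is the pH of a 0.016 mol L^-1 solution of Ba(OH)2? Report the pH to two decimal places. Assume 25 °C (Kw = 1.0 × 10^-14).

pH = 12.51

Ba(OH)2 is a strong base (each formula unit releases 2 OH-); [OH-] = 0.032 M.
pOH = -log(0.032) = 1.49
pH = 14.00 - 1.49 = 12.51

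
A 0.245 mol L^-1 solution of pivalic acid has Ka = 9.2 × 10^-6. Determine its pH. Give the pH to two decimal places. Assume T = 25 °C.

pH = 2.82

(CH3)3CCOOH ⇌ (CH3)3CCOO- + H+
Ka = [H+]²/(0.245 − [H+]) = 9.2 × 10^-6
Since Ka ≪ C₀, [H+] ≈ √(Ka·C₀) = 1.50 × 10^-3 M.
([H+]/C₀ = 0.61% < 5%, so the approximation holds.)
pH = −log(1.50 × 10^-3) = 2.82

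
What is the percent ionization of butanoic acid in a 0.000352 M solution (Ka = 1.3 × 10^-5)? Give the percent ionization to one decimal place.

17.5%

CH3(CH2)2COOH ⇌ CH3(CH2)2COO- + H+; let x = [H+] at equilibrium.
Solve x² + 1.3e-05x − 4.58e-09 = 0 → x = 6.15 × 10^-5 M
Fraction ionized = 6.15 × 10^-5 / 0.000352 = 0.1747 → 17.5%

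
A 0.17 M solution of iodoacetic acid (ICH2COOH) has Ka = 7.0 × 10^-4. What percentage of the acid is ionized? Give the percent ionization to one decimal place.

ICH2COOH ⇌ ICH2COO- + H+; let x = [H+] at equilibrium.
Ka = x²/(C₀ − x); solving the quadratic gives x = 1.06 × 10^-2 M.
Fraction ionized = 1.06 × 10^-2 / 0.17 = 0.0624 → 6.2%

6.2%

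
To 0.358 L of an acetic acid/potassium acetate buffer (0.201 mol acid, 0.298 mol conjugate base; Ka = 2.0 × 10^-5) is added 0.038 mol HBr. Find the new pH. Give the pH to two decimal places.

Added H+ converts CH3COO- to CH3COOH: CH3COOH → 0.239 mol, CH3COO- → 0.26 mol.
pKa = −log(2.0 × 10^-5) = 4.699
Henderson–Hasselbalch with mole ratio 0.26/0.239: pH = 4.699 + (+0.037)

pH = 4.74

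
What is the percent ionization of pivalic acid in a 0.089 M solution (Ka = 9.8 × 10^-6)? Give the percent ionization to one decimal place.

1.0%

(CH3)3CCOOH ⇌ (CH3)3CCOO- + H+; let x = [H+] at equilibrium.
x ≈ √(Ka·C₀) = √(9.8 × 10^-6 × 0.089) = 9.34 × 10^-4 M
Fraction ionized = 9.34 × 10^-4 / 0.089 = 0.0105 → 1.0%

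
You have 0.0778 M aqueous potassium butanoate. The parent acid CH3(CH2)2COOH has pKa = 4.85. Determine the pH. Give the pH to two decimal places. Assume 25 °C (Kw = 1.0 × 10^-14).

CH3(CH2)2COO- is the conjugate base of the weak acid CH3(CH2)2COOH.
Ka = 10^(−4.85) = 1.41 × 10^-5
Kb = Kw/Ka = 1.0×10^-14 / 1.41 × 10^-5 = 7.09 × 10^-10
From the ICE table, Kb = x²/(0.0778 − x) = 7.09 × 10^-10.
Neglecting x in the denominator: x = √(7.09 × 10^-10 × 0.0778) = 7.43 × 10^-6 M
Check: 0.0095% ionized — well under 5%, approximation valid.
pOH = 5.13, so pH = 14.00 − pOH = 8.87

pH = 8.87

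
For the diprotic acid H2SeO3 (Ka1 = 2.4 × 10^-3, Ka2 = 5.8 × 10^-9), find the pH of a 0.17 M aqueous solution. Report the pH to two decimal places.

Ka1 ≫ Ka2, so treat the first dissociation as the only significant source of H+.
Ka1 = x²/(0.17 − x) = 2.4 × 10^-3
Solving the quadratic: x = (−Ka1 + √(Ka1² + 4·Ka1·C₀))/2 = 1.90 × 10^-2 M
pH = −log(1.90 × 10^-2) = 1.72

pH = 1.72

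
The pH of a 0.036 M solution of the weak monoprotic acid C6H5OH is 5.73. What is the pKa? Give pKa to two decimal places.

[H+] = 10^(-5.73) = 1.86 × 10^-6 M
At equilibrium [HA] = 0.036 − 1.86 × 10^-6 = 3.60 × 10^-2 M
Ka = [H+][A-]/[HA] = (1.86 × 10^-6)² / 3.60 × 10^-2 = 9.61 × 10^-11
pKa = -log(9.61 × 10^-11) = 10.02

pKa = 10.02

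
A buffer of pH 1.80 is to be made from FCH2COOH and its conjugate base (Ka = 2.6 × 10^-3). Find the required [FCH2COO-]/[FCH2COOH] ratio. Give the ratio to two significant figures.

ratio = 0.16

pKa = -log(2.6 × 10^-3) = 2.585
pH = pKa + log(r) ⇒ log(r) = 1.80 − 2.585 = -0.785
r = [FCH2COO-]/[FCH2COOH] = 10^(-0.785) = 0.164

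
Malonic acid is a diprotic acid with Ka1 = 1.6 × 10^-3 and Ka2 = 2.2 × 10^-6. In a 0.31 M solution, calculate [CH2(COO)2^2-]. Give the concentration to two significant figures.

First ionization gives [H+] ≈ [CH2(COOH)COO-] = 2.15 × 10^-2 M.
Second step: Ka2 = [H+][CH2(COO)2^2-]/[CH2(COOH)COO-] ≈ [CH2(COO)2^2-] (since [H+] ≈ [CH2(COOH)COO-]).
So [CH2(COO)2^2-] ≈ Ka2.

2.2 × 10^-6 M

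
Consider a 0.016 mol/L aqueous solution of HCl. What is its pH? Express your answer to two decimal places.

HCl is a strong acid and dissociates completely, so [H+] = 0.016 M.
pH = -log(0.016) = 1.80

pH = 1.80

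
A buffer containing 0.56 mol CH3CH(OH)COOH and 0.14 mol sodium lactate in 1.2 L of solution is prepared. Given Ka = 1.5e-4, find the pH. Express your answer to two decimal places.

pH = 3.22

pKa = −log(1.5 × 10^-4) = 3.824
Using pH = pKa + log([base]/[acid]) with [base]/[acid] = 0.14/0.56:
pH = 3.824 + (-0.602) = 3.22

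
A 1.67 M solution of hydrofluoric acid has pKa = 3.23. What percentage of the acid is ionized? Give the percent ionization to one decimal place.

1.9%

HF ⇌ F- + H+; let x = [H+] at equilibrium.
Ka = 10^(−3.23) = 5.89 × 10^-4
x ≈ √(Ka·C₀) = √(5.89 × 10^-4 × 1.67) = 3.14 × 10^-2 M
% ionization = x/C₀ × 100% = 3.14 × 10^-2/1.67 × 100% = 1.9%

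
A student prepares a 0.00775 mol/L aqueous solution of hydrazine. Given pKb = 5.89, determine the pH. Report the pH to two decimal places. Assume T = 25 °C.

pH = 10.00

N2H4 + H2O ⇌ N2H5+ + OH-
Kb = 10^(−5.89) = 1.29 × 10^-6
Kb = [OH-]²/(0.00775 − [OH-]) = 1.29 × 10^-6
Since Kb ≪ C₀, [OH-] ≈ √(Kb·C₀) = 1.00 × 10^-4 M.
Check: 1.3% ionized — well under 5%, approximation valid.
pOH = −log(1.00 × 10^-4) = 4.00; pH = 14.00 − 4.00 = 10.00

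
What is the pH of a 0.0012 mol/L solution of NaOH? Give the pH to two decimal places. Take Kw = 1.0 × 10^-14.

pH = 11.08

NaOH is a strong base; [OH-] = 0.0012 M.
pOH = -log(0.0012) = 2.92
pH = 14.00 - 2.92 = 11.08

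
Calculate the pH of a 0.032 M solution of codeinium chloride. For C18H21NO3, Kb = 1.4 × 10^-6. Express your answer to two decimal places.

pH = 4.82

C18H22NO3+ is the conjugate acid of the weak base C18H21NO3.
Ka = Kw/Kb = 1.0×10^-14 / 1.4 × 10^-6 = 7.14 × 10^-9
From the ICE table, Ka = x²/(0.032 − x) = 7.14 × 10^-9.
Since Ka ≪ C₀, x ≈ √(Ka·C₀) = 1.51 × 10^-5 M.
pH = −log[H+] = −log(1.51 × 10^-5) = 4.82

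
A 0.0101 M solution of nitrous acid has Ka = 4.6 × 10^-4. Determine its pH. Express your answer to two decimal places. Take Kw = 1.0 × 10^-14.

HNO2 ⇌ NO2- + H+
From the ICE table, Ka = x²/(0.0101 − x) = 4.6 × 10^-4.
Here C₀/Ka ≈ 22, so the small-x approximation fails. Use the quadratic:
x = (−Ka + √(Ka² + 4·Ka·C₀))/2 = 1.94 × 10^-3 M
pH = −log(1.94 × 10^-3) = 2.71

pH = 2.71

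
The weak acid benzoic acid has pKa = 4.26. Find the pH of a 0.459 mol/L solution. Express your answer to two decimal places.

pH = 2.30

C6H5COOH ⇌ C6H5COO- + H+
Ka = 10^(−4.26) = 5.50 × 10^-5
Ka = [H+]²/(0.459 − [H+]) = 5.50 × 10^-5
Since Ka ≪ C₀, [H+] ≈ √(Ka·C₀) = 5.02 × 10^-3 M.
Check: 1.1% ionized — well under 5%, approximation valid.
pH = −log[H+] = −log(5.02 × 10^-3) = 2.30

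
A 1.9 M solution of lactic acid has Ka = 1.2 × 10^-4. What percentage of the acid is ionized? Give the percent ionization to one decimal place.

CH3CH(OH)COOH ⇌ CH3CH(OH)COO- + H+; let x = [H+] at equilibrium.
x ≈ √(Ka·C₀) = √(1.2 × 10^-4 × 1.9) = 1.51 × 10^-2 M
% ionization = x/C₀ × 100% = 1.51 × 10^-2/1.9 × 100% = 0.8%

0.8%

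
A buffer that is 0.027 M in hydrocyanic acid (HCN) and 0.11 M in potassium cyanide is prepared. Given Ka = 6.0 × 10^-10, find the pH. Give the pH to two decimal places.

pKa = −log(6.0 × 10^-10) = 9.222
pH = pKa + log([A⁻]/[HA]) = 9.222 + log(0.11/0.027)
pH = 9.222 + (+0.610) = 9.83

pH = 9.83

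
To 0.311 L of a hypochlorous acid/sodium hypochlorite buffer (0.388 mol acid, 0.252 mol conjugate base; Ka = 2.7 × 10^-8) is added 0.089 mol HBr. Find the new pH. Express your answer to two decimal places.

Added H+ converts OCl- to HOCl: HOCl → 0.477 mol, OCl- → 0.163 mol.
pKa = −log(2.7 × 10^-8) = 7.569
pH = pKa + log(n_OCl-/n_HOCl) = 7.569 + log(0.163/0.477) = 7.569 + (-0.466)

pH = 7.10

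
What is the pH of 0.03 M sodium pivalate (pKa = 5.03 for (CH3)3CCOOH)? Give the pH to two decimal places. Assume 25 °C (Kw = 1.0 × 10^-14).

pH = 8.75

(CH3)3CCOO- is the conjugate base of the weak acid (CH3)3CCOOH.
Ka = 10^(−5.03) = 9.33 × 10^-6
Kb = Kw/Ka = 1.0×10^-14 / 9.33 × 10^-6 = 1.07 × 10^-9
From the ICE table, Kb = [OH-]²/(0.03 − [OH-]) = 1.07 × 10^-9.
Assume [OH-] ≪ 0.03: [OH-] ≈ √(1.07 × 10^-9 × 0.03) = 5.67 × 10^-6 M
([OH-]/C₀ = 0.019% < 5%, so the approximation holds.)
pOH = 5.25, so pH = 14.00 − pOH = 8.75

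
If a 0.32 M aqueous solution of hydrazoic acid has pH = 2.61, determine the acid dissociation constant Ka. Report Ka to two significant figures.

[H+] = 10^(-2.61) = 2.45 × 10^-3 M
At equilibrium [HA] = 0.32 − 2.45 × 10^-3 = 3.18 × 10^-1 M
Ka = [H+][A-]/[HA] = (2.45 × 10^-3)² / 3.18 × 10^-1 = 1.9 × 10^-5

Ka = 1.9 × 10^-5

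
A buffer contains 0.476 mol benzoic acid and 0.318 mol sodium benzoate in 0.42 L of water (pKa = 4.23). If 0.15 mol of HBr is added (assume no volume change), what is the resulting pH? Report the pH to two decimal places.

Added H+ converts C6H5COO- to C6H5COOH: C6H5COOH → 0.626 mol, C6H5COO- → 0.168 mol.
pH = pKa + log([A⁻]/[HA]) = 4.23 + log(0.168/0.626) = 4.23 -0.571

pH = 3.66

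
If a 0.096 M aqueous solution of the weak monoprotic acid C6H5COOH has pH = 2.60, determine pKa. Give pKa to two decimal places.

pKa = 4.17

[H+] = 10^(-2.60) = 2.51 × 10^-3 M
At equilibrium [HA] = 0.096 − 2.51 × 10^-3 = 9.35 × 10^-2 M
Ka = [H+][A-]/[HA] = (2.51 × 10^-3)² / 9.35 × 10^-2 = 6.74 × 10^-5
pKa = -log(6.74 × 10^-5) = 4.17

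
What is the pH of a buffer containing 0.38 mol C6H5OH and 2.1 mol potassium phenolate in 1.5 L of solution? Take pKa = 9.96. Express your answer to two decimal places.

pH = 10.70

pH = pKa + log([A⁻]/[HA]) = 9.96 + log(2.1/0.38)
pH = 9.96 + (+0.742) = 10.70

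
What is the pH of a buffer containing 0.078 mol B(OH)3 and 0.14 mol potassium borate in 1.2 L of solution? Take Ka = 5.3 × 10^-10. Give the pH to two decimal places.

pKa = −log(5.3 × 10^-10) = 9.276
Using pH = pKa + log([base]/[acid]) with [base]/[acid] = 0.14/0.078:
pH = 9.276 + (+0.254) = 9.53

pH = 9.53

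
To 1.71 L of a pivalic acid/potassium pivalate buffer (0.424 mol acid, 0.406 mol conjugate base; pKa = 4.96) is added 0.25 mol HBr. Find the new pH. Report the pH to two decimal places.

pH = 4.32

Added H+ converts (CH3)3CCOO- to (CH3)3CCOOH: (CH3)3CCOOH → 0.674 mol, (CH3)3CCOO- → 0.156 mol.
Henderson–Hasselbalch with mole ratio 0.156/0.674: pH = 4.96 + (-0.636)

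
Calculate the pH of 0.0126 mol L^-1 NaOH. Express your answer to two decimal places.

NaOH is a strong base; [OH-] = 0.0126 M.
pOH = -log(0.0126) = 1.90
pH = 14.00 - 1.90 = 12.10

pH = 12.10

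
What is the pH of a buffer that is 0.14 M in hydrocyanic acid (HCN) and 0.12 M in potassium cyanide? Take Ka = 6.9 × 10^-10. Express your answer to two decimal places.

pKa = −log(6.9 × 10^-10) = 9.161
Henderson–Hasselbalch: pH = pKa + log([CN-]/[HCN]) = 9.161 + log(0.12/0.14)
pH = 9.161 + (-0.067) = 9.09

pH = 9.09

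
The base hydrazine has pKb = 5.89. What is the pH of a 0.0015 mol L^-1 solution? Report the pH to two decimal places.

pH = 9.64

N2H4 + H2O ⇌ N2H5+ + OH-
Kb = 10^(−5.89) = 1.29 × 10^-6
Kb = [OH-]²/(0.0015 − [OH-]) = 1.29 × 10^-6
Neglecting [OH-] in the denominator: [OH-] = √(1.29 × 10^-6 × 0.0015) = 4.40 × 10^-5 M
Check: 2.9% ionized — well under 5%, approximation valid.
pOH = 4.36, so pH = 14.00 − pOH = 9.64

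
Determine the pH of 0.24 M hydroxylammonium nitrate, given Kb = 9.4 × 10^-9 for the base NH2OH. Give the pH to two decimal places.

NH3OH+ is the conjugate acid of the weak base NH2OH.
Ka = Kw/Kb = 1.0×10^-14 / 9.4 × 10^-9 = 1.06 × 10^-6
From the ICE table, Ka = x²/(0.24 − x) = 1.06 × 10^-6.
Since Ka ≪ C₀, x ≈ √(Ka·C₀) = 5.04 × 10^-4 M.
pH = −log[H+] = −log(5.04 × 10^-4) = 3.30

pH = 3.30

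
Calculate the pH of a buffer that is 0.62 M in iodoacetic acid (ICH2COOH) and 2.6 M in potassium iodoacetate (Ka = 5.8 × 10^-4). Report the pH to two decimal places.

pH = 3.86

pKa = −log(5.8 × 10^-4) = 3.237
pH = pKa + log([A⁻]/[HA]) = 3.237 + log(2.6/0.62)
pH = 3.237 + (+0.623) = 3.86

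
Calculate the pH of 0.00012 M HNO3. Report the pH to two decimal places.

pH = 3.92

HNO3 is a strong acid and dissociates completely, so [H+] = 0.00012 M.
pH = -log(0.00012) = 3.92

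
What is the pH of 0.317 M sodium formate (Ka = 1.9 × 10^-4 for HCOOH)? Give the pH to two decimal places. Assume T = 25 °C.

HCOO- is the conjugate base of the weak acid HCOOH.
Kb = Kw/Ka = 1.0×10^-14 / 1.9 × 10^-4 = 5.26 × 10^-11
From the ICE table, Kb = [OH-]²/(0.317 − [OH-]) = 5.26 × 10^-11.
Since Kb ≪ C₀, [OH-] ≈ √(Kb·C₀) = 4.08 × 10^-6 M.
pOH = 5.39, so pH = 14.00 − pOH = 8.61

pH = 8.61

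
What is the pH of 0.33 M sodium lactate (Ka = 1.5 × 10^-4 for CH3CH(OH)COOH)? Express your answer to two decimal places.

CH3CH(OH)COO- is the conjugate base of the weak acid CH3CH(OH)COOH.
Kb = Kw/Ka = 1.0×10^-14 / 1.5 × 10^-4 = 6.67 × 10^-11
Let x = [OH-] at equilibrium. Kb = x²/(0.33 − x).
Neglecting x in the denominator: x = √(6.67 × 10^-11 × 0.33) = 4.69 × 10^-6 M
Check: 0.0014% ionized — well under 5%, approximation valid.
pOH = −log(4.69 × 10^-6) = 5.33; pH = 14.00 − 5.33 = 8.67

pH = 8.67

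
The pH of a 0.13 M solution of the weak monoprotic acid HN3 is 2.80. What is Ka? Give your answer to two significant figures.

[H+] = 10^(-2.80) = 1.58 × 10^-3 M
At equilibrium [HA] = 0.13 − 1.58 × 10^-3 = 1.28 × 10^-1 M
Ka = [H+][A-]/[HA] = (1.58 × 10^-3)² / 1.28 × 10^-1 = 2.0 × 10^-5

Ka = 2.0 × 10^-5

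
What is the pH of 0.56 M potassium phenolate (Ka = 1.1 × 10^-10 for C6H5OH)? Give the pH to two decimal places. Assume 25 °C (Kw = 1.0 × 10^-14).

pH = 11.85

C6H5O- is the conjugate base of the weak acid C6H5OH.
Kb = Kw/Ka = 1.0×10^-14 / 1.1 × 10^-10 = 9.09 × 10^-5
Let x = [OH-] at equilibrium. Kb = x²/(0.56 − x).
Neglecting x in the denominator: x = √(9.09 × 10^-5 × 0.56) = 7.13 × 10^-3 M
pOH = −log(7.13 × 10^-3) = 2.15; pH = 14.00 − 2.15 = 11.85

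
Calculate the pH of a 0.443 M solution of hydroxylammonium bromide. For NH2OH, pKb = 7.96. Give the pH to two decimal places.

pH = 3.20

NH3OH+ is the conjugate acid of the weak base NH2OH.
Kb = 10^(−7.96) = 1.10 × 10^-8
Ka = Kw/Kb = 1.0×10^-14 / 1.10 × 10^-8 = 9.09 × 10^-7
Ka = [H+]²/(0.443 − [H+]) = 9.09 × 10^-7
Neglecting [H+] in the denominator: [H+] = √(9.09 × 10^-7 × 0.443) = 6.35 × 10^-4 M
Check: 0.14% ionized — well under 5%, approximation valid.
pH = −log[H+] = −log(6.35 × 10^-4) = 3.20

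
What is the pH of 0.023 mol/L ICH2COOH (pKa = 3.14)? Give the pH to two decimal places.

ICH2COOH ⇌ ICH2COO- + H+
Ka = 10^(−3.14) = 7.24 × 10^-4
From the ICE table, Ka = x²/(0.023 − x) = 7.24 × 10^-4.
The 5% rule fails; solving x² + Ka·x − Ka·C₀ = 0 exactly:
x = (−Ka + √(Ka² + 4·Ka·C₀))/2 = 3.73 × 10^-3 M
pH = −log[H+] = −log(3.73 × 10^-3) = 2.43

pH = 2.43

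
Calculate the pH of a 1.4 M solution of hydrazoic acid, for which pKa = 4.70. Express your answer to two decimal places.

pH = 2.28

HN3 ⇌ N3- + H+
Ka = 10^(−4.70) = 2.00 × 10^-5
Ka = [H+]²/(1.4 − [H+]) = 2.00 × 10^-5
Since Ka ≪ C₀, [H+] ≈ √(Ka·C₀) = 5.29 × 10^-3 M.
pH = −log[H+] = −log(5.29 × 10^-3) = 2.28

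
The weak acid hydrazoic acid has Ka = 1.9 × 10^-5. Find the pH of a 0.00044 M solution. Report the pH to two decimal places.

HN3 ⇌ N3- + H+
Let x = [H+] at equilibrium. Ka = x²/(0.00044 − x).
x is not negligible relative to C₀; solve x² + 1.9e-05·x − 8.36e-09 = 0.
x = (−Ka + √(Ka² + 4·Ka·C₀))/2 = 8.24 × 10^-5 M
pH = −log[H+] = −log(8.24 × 10^-5) = 4.08

pH = 4.08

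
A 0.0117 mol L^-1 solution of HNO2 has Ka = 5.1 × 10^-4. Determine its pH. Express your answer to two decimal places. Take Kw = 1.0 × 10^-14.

HNO2 ⇌ NO2- + H+
From the ICE table, Ka = x²/(0.0117 − x) = 5.1 × 10^-4.
The 5% rule fails; solving x² + Ka·x − Ka·C₀ = 0 exactly:
x = [−0.00051 + √(0.00051² + 2.39e-05)]/2 = 2.20 × 10^-3 M
pH = −log[H+] = −log(2.20 × 10^-3) = 2.66

pH = 2.66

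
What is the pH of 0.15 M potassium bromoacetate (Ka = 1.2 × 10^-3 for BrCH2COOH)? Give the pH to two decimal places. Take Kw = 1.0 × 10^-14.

pH = 8.05

BrCH2COO- is the conjugate base of the weak acid BrCH2COOH.
Kb = Kw/Ka = 1.0×10^-14 / 1.2 × 10^-3 = 8.33 × 10^-12
Let x = [OH-] at equilibrium. Kb = x²/(0.15 − x).
Assume x ≪ 0.15: x ≈ √(8.33 × 10^-12 × 0.15) = 1.12 × 10^-6 M
(x/C₀ = 0.00075% < 5%, so the approximation holds.)
pOH = −log(1.12 × 10^-6) = 5.95; pH = 14.00 − 5.95 = 8.05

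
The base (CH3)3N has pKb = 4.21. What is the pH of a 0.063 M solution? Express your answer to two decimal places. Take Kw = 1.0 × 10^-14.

(CH3)3N + H2O ⇌ (CH3)3NH+ + OH-
Kb = 10^(−4.21) = 6.17 × 10^-5
Let x = [OH-] at equilibrium. Kb = x²/(0.063 − x).
Assume x ≪ 0.063: x ≈ √(6.17 × 10^-5 × 0.063) = 1.97 × 10^-3 M
pOH = 2.71, so pH = 14.00 − pOH = 11.29

pH = 11.29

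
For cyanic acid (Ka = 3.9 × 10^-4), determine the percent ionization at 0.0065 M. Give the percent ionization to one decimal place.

HOCN ⇌ OCN- + H+; let x = [H+] at equilibrium.
Ka = x²/(C₀ − x); solving the quadratic gives x = 1.41 × 10^-3 M.
Fraction ionized = 1.41 × 10^-3 / 0.0065 = 0.2169 → 21.7%

21.7%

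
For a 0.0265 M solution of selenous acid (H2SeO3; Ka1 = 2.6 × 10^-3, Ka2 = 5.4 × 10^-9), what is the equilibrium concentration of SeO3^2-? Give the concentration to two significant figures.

5.4 × 10^-9 M

First ionization gives [H+] ≈ [HSeO3-] = 7.10 × 10^-3 M.
Second step: Ka2 = [H+][SeO3^2-]/[HSeO3-] ≈ [SeO3^2-] (since [H+] ≈ [HSeO3-]).
So [SeO3^2-] ≈ Ka2.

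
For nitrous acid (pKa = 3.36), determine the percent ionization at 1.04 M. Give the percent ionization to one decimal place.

2.0%

HNO2 ⇌ NO2- + H+; let x = [H+] at equilibrium.
Ka = 10^(−3.36) = 4.37 × 10^-4
x ≈ √(Ka·C₀) = √(4.37 × 10^-4 × 1.04) = 2.13 × 10^-2 M
Fraction ionized = 2.13 × 10^-2 / 1.04 = 0.0205 → 2.0%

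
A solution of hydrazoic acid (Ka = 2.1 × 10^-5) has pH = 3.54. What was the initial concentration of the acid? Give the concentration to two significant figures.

[H+] = 10^(-3.54) = 2.88 × 10^-4 M = x
Ka = x²/(C₀ − x) ⇒ C₀ = x + x²/Ka
C₀ = 2.88 × 10^-4 + (2.88 × 10^-4)²/(2.1 × 10^-5) = 4.24 × 10^-3 M

C₀ = 4.2 × 10^-3 M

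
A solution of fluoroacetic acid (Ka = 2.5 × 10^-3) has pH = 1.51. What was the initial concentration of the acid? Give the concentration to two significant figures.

C₀ = 4.1 × 10^-1 M

[H+] = 10^(-1.51) = 3.09 × 10^-2 M = x
Ka = x²/(C₀ − x) ⇒ C₀ = x + x²/Ka
C₀ = 3.09 × 10^-2 + (3.09 × 10^-2)²/(2.5 × 10^-3) = 4.13 × 10^-1 M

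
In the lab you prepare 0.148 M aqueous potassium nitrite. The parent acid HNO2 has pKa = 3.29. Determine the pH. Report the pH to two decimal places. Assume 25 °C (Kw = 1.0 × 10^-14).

pH = 8.23

NO2- is the conjugate base of the weak acid HNO2.
Ka = 10^(−3.29) = 5.13 × 10^-4
Kb = Kw/Ka = 1.0×10^-14 / 5.13 × 10^-4 = 1.95 × 10^-11
Kb = x²/(0.148 − x) = 1.95 × 10^-11
Neglecting x in the denominator: x = √(1.95 × 10^-11 × 0.148) = 1.70 × 10^-6 M
pOH = 5.77, so pH = 14.00 − pOH = 8.23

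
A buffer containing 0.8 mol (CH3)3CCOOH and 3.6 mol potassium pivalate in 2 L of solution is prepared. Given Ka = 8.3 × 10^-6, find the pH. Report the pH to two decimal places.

pH = 5.73

pKa = −log(8.3 × 10^-6) = 5.081
Using pH = pKa + log([base]/[acid]) with [base]/[acid] = 3.6/0.8:
pH = 5.081 + (+0.653) = 5.73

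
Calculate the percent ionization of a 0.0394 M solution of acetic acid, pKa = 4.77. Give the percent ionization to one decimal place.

CH3COOH ⇌ CH3COO- + H+; let x = [H+] at equilibrium.
Ka = 10^(−4.77) = 1.70 × 10^-5
x ≈ √(Ka·C₀) = √(1.70 × 10^-5 × 0.0394) = 8.18 × 10^-4 M
% ionization = x/C₀ × 100% = 8.18 × 10^-4/0.0394 × 100% = 2.1%

2.1%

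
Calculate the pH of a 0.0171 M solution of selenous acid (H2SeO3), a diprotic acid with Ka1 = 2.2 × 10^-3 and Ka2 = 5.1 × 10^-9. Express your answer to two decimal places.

pH = 2.29

Ka1 ≫ Ka2, so treat the first dissociation as the only significant source of H+.
Ka1 = x²/(0.0171 − x) = 2.2 × 10^-3
Solving the quadratic: x = (−Ka1 + √(Ka1² + 4·Ka1·C₀))/2 = 5.13 × 10^-3 M
pH = −log(5.13 × 10^-3) = 2.29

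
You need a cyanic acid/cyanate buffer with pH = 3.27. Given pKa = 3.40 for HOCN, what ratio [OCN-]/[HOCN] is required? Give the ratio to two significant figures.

ratio = 0.74

pH = pKa + log(r) ⇒ log(r) = 3.27 − 3.40 = -0.13
r = [OCN-]/[HOCN] = 10^(-0.13) = 0.741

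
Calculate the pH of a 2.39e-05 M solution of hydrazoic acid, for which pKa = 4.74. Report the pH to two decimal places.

pH = 4.86

HN3 ⇌ N3- + H+
Ka = 10^(−4.74) = 1.82 × 10^-5
Ka = [H+]²/(2.39e-05 − [H+]) = 1.82 × 10^-5
The 5% rule fails; solving [H+]² + Ka·[H+] − Ka·C₀ = 0 exactly:
[H+] = (−Ka + √(Ka² + 4·Ka·C₀))/2 = 1.37 × 10^-5 M
pH = −log(1.37 × 10^-5) = 4.86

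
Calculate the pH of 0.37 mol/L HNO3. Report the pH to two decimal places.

pH = 0.43

HNO3 is a strong acid and dissociates completely, so [H+] = 0.37 M.
pH = -log(0.37) = 0.43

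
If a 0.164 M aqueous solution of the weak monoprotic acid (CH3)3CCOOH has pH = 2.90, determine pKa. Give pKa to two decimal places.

[H+] = 10^(-2.90) = 1.26 × 10^-3 M
At equilibrium [HA] = 0.164 − 1.26 × 10^-3 = 1.63 × 10^-1 M
Ka = [H+][A-]/[HA] = (1.26 × 10^-3)² / 1.63 × 10^-1 = 9.74 × 10^-6
pKa = -log(9.74 × 10^-6) = 5.01

pKa = 5.01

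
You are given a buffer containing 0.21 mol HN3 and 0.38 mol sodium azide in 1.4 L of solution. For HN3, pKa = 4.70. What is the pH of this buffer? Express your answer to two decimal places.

Using pH = pKa + log([base]/[acid]) with [base]/[acid] = 0.38/0.21:
pH = 4.70 + (+0.258) = 4.96

pH = 4.96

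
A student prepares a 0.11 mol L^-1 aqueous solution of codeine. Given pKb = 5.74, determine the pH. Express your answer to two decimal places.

pH = 10.65

C18H21NO3 + H2O ⇌ C18H22NO3+ + OH-
Kb = 10^(−5.74) = 1.82 × 10^-6
From the ICE table, Kb = x²/(0.11 − x) = 1.82 × 10^-6.
Assume x ≪ 0.11: x ≈ √(1.82 × 10^-6 × 0.11) = 4.47 × 10^-4 M
Check: 0.41% ionized — well under 5%, approximation valid.
pOH = 3.35, so pH = 14.00 − pOH = 10.65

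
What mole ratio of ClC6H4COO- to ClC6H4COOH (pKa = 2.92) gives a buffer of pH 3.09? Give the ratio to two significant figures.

ratio = 1.5

pH = pKa + log(r) ⇒ log(r) = 3.09 − 2.92 = +0.17
r = [ClC6H4COO-]/[ClC6H4COOH] = 10^(+0.17) = 1.48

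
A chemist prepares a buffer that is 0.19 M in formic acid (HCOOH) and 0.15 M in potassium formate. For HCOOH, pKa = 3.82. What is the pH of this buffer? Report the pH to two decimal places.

pH = pKa + log([A⁻]/[HA]) = 3.82 + log(0.15/0.19)
pH = 3.82 + (-0.103) = 3.72

pH = 3.72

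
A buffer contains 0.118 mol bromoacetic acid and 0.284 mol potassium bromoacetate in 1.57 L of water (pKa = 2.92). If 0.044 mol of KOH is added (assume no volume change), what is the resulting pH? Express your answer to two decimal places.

After neutralization: n(BrCH2COOH) = 0.074 mol, n(BrCH2COO-) = 0.328 mol.
pH = pKa + log([A⁻]/[HA]) = 2.92 + log(0.328/0.074) = 2.92 +0.647

pH = 3.57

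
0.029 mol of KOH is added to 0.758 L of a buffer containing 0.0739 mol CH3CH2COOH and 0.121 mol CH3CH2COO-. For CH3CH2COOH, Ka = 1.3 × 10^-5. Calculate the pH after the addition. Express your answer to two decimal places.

After neutralization: n(CH3CH2COOH) = 0.0449 mol, n(CH3CH2COO-) = 0.15 mol.
pKa = −log(1.3 × 10^-5) = 4.886
pH = pKa + log([A⁻]/[HA]) = 4.886 + log(0.15/0.0449) = 4.886 +0.524

pH = 5.41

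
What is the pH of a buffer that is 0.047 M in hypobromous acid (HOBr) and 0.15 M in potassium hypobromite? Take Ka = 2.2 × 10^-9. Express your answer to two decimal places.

pH = 9.16

pKa = −log(2.2 × 10^-9) = 8.658
Using pH = pKa + log([base]/[acid]) with [base]/[acid] = 0.15/0.047:
pH = 8.658 + (+0.504) = 9.16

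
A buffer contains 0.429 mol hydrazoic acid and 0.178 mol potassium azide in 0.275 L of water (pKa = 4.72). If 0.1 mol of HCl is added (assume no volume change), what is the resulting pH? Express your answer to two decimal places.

After neutralization: n(HN3) = 0.529 mol, n(N3-) = 0.078 mol.
pH = pKa + log([A⁻]/[HA]) = 4.72 + log(0.078/0.529) = 4.72 -0.831

pH = 3.89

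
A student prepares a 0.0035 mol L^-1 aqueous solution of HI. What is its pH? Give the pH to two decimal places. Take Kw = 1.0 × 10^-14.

pH = 2.46

HI is a strong acid and dissociates completely, so [H+] = 0.0035 M.
pH = -log(0.0035) = 2.46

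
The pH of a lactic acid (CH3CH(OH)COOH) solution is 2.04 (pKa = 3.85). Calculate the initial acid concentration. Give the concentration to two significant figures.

C₀ = 6.0 × 10^-1 M

[H+] = 10^(-2.04) = 9.12 × 10^-3 M = x
Ka = 10^(−3.85) = 1.41 × 10^-4
Ka = x²/(C₀ − x) ⇒ C₀ = x + x²/Ka
C₀ = 9.12 × 10^-3 + (9.12 × 10^-3)²/(1.41 × 10^-4) = 5.99 × 10^-1 M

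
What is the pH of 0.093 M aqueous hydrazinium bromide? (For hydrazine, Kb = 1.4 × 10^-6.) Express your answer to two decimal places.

pH = 4.59

N2H5+ is the conjugate acid of the weak base N2H4.
Ka = Kw/Kb = 1.0×10^-14 / 1.4 × 10^-6 = 7.14 × 10^-9
Let x = [H+] at equilibrium. Ka = x²/(0.093 − x).
Neglecting x in the denominator: x = √(7.14 × 10^-9 × 0.093) = 2.58 × 10^-5 M
(x/C₀ = 0.028% < 5%, so the approximation holds.)
pH = −log(2.58 × 10^-5) = 4.59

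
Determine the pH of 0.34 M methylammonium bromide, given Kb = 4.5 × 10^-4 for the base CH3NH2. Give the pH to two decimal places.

pH = 5.56

CH3NH3+ is the conjugate acid of the weak base CH3NH2.
Ka = Kw/Kb = 1.0×10^-14 / 4.5 × 10^-4 = 2.22 × 10^-11
Ka = [H+]²/(0.34 − [H+]) = 2.22 × 10^-11
Neglecting [H+] in the denominator: [H+] = √(2.22 × 10^-11 × 0.34) = 2.75 × 10^-6 M
([H+]/C₀ = 0.00081% < 5%, so the approximation holds.)
pH = −log(2.75 × 10^-6) = 5.56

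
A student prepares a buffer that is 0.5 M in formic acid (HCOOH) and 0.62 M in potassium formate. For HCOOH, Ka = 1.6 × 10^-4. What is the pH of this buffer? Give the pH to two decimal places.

pH = 3.89

pKa = −log(1.6 × 10^-4) = 3.796
pH = pKa + log([A⁻]/[HA]) = 3.796 + log(0.62/0.5)
pH = 3.796 + (+0.093) = 3.89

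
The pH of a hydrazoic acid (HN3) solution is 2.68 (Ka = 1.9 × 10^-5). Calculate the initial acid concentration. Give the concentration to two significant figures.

[H+] = 10^(-2.68) = 2.09 × 10^-3 M = x
Ka = x²/(C₀ − x) ⇒ C₀ = x + x²/Ka
C₀ = 2.09 × 10^-3 + (2.09 × 10^-3)²/(1.9 × 10^-5) = 2.32 × 10^-1 M

C₀ = 2.3 × 10^-1 M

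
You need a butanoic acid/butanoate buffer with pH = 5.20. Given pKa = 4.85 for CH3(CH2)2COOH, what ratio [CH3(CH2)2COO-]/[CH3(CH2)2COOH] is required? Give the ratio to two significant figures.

ratio = 2.2

pH = pKa + log(r) ⇒ log(r) = 5.20 − 4.85 = +0.35
r = [CH3(CH2)2COO-]/[CH3(CH2)2COOH] = 10^(+0.35) = 2.24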